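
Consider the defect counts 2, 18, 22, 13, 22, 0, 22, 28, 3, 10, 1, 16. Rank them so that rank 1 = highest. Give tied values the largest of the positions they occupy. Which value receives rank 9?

Sorted (descending): 28, 22, 22, 22, 18, 16, 13, 10, 3, 2, 1, 0
The 3 values of 22 occupy positions 2–4 → each gets rank 4.
Rank 9 → value 3.

3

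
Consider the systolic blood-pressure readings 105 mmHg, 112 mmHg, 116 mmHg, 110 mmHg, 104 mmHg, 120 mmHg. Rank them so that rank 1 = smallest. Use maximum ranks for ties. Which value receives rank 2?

Sorted (ascending): 104, 105, 110, 112, 116, 120
No ties — each value takes its position as its rank.
Rank 2 → value 105.

105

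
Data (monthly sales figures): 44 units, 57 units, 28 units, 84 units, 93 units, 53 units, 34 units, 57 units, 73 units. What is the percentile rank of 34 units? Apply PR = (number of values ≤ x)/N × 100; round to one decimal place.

N = 9.
Strictly below 34: 1. Equal to 34: 1.
PR = 2/9 × 100 = 22.2

22.2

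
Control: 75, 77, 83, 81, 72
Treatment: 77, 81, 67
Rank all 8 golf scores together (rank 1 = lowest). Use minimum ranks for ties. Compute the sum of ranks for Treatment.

Sorted (ascending): 67, 72, 75, 77, 77, 81, 81, 83
The 2 values of 77 occupy positions 4–5 → each gets rank 4.
The 2 values of 81 occupy positions 6–7 → each gets rank 6.
Treatment values → pooled ranks: 77→4, 81→6, 67→1
Rank sum = 4 + 6 + 1 = 11

11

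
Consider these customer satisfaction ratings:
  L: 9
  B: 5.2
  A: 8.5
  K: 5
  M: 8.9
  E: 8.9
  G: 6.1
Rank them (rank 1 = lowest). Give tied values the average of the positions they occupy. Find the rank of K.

Sorted (ascending): 5, 5.2, 6.1, 8.5, 8.9, 8.9, 9
The 2 values of 8.9 occupy positions 5–6 → average rank (5+6)/2 = 5.5.
K has value 5 → rank 1.

1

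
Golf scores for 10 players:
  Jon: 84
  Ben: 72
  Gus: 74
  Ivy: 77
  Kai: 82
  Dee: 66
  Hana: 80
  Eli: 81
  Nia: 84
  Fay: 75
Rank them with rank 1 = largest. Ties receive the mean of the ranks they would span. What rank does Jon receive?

Sorted (descending): 84, 84, 82, 81, 80, 77, 75, 74, 72, 66
The 2 values of 84 occupy positions 1–2 → average rank (1+2)/2 = 1.5.
Jon has value 84 → rank 1.5.

1.5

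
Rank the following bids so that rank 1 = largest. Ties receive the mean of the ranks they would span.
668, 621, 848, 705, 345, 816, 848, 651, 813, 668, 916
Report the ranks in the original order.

7.5, 10, 2.5, 6, 11, 4, 2.5, 9, 5, 7.5, 1

Sorted (descending): 916, 848, 848, 816, 813, 705, 668, 668, 651, 621, 345
The 2 values of 848 occupy positions 2–3 → average rank (2+3)/2 = 2.5.
The 2 values of 668 occupy positions 7–8 → average rank (7+8)/2 = 7.5.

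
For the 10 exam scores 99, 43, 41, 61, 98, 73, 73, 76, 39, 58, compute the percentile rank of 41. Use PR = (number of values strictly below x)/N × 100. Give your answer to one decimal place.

10.0

N = 10.
Strictly below 41: 1. Equal to 41: 1.
PR = 1/10 × 100 = 10.0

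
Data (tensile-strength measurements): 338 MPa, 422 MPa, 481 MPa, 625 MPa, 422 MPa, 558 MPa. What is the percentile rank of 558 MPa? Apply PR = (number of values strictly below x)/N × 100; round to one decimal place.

N = 6.
Strictly below 558: 4. Equal to 558: 1.
PR = 4/6 × 100 = 66.7

66.7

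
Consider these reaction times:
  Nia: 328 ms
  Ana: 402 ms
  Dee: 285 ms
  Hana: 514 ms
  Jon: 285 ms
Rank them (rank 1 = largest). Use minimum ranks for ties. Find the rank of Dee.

4

Sorted (descending): 514, 402, 328, 285, 285
The 2 values of 285 occupy positions 4–5 → each gets rank 4.
Dee has value 285 ms → rank 4.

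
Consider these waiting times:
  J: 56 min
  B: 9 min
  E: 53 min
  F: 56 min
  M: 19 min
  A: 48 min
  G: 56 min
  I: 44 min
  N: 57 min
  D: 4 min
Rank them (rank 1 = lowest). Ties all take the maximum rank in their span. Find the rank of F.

9

Sorted (ascending): 4, 9, 19, 44, 48, 53, 56, 56, 56, 57
The 3 values of 56 occupy positions 7–9 → each gets rank 9.
F has value 56 min → rank 9.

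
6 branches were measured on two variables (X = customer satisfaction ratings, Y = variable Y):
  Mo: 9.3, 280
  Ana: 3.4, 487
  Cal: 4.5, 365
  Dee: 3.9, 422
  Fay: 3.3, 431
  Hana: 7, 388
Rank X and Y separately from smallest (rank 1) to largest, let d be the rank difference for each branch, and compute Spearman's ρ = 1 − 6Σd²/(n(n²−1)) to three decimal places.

Ranks of variable 1: 6, 2, 4, 3, 1, 5
Ranks of variable 2: 1, 6, 2, 4, 5, 3
d = r₁ − r₂: 5, -4, 2, -1, -4, 2
d²: 25, 16, 4, 1, 16, 4; Σd² = 66
ρ = 1 − 6·66/(6·35) = 1 − 396/210 = -0.886

-0.886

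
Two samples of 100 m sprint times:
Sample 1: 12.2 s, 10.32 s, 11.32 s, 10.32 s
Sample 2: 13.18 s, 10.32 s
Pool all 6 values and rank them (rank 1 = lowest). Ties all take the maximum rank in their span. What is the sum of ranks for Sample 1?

15

Sorted (ascending): 10.32, 10.32, 10.32, 11.32, 12.2, 13.18
The 3 values of 10.32 occupy positions 1–3 → each gets rank 3.
Sample 1 values → pooled ranks: 12.2→5, 10.32→3, 11.32→4, 10.32→3
Rank sum = 5 + 3 + 4 + 3 = 15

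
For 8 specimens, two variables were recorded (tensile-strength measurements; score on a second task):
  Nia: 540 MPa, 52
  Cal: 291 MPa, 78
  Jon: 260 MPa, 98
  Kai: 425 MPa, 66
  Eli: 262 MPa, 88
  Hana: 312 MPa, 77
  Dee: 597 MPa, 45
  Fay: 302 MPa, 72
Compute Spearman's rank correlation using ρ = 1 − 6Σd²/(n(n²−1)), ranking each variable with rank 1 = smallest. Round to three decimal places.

Ranks of variable 1: 7, 3, 1, 6, 2, 5, 8, 4
Ranks of variable 2: 2, 6, 8, 3, 7, 5, 1, 4
d = r₁ − r₂: 5, -3, -7, 3, -5, 0, 7, 0
d²: 25, 9, 49, 9, 25, 0, 49, 0; Σd² = 166
ρ = 1 − 6·166/(8·63) = 1 − 996/504 = -0.976

-0.976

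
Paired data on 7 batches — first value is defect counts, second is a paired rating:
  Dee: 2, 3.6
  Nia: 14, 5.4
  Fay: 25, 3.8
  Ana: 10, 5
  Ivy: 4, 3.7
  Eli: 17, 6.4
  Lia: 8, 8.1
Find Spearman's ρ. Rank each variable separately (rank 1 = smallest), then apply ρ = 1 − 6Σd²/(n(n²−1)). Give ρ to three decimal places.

0.429

Ranks of variable 1: 1, 5, 7, 4, 2, 6, 3
Ranks of variable 2: 1, 5, 3, 4, 2, 6, 7
d = r₁ − r₂: 0, 0, 4, 0, 0, 0, -4
d²: 0, 0, 16, 0, 0, 0, 16; Σd² = 32
ρ = 1 − 6·32/(7·48) = 1 − 192/336 = 0.429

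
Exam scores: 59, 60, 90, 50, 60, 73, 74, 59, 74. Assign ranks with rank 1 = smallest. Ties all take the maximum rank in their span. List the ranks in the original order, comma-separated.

Sorted (ascending): 50, 59, 59, 60, 60, 73, 74, 74, 90
The 2 values of 59 occupy positions 2–3 → each gets rank 3.
The 2 values of 60 occupy positions 4–5 → each gets rank 5.
The 2 values of 74 occupy positions 7–8 → each gets rank 8.

3, 5, 9, 1, 5, 6, 8, 3, 8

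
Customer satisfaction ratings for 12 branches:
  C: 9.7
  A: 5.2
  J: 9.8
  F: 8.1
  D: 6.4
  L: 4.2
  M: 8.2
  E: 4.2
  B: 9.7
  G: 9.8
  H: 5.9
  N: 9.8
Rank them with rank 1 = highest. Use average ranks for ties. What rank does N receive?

2

Sorted (descending): 9.8, 9.8, 9.8, 9.7, 9.7, 8.2, 8.1, 6.4, 5.9, 5.2, 4.2, 4.2
The 3 values of 9.8 occupy positions 1–3 → average rank 2.
The 2 values of 9.7 occupy positions 4–5 → average rank (4+5)/2 = 4.5.
The 2 values of 4.2 occupy positions 11–12 → average rank (11+12)/2 = 11.5.
N has value 9.8 → rank 2.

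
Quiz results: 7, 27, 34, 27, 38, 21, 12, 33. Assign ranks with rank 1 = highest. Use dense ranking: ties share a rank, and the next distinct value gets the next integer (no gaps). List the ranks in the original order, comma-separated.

7, 4, 2, 4, 1, 5, 6, 3

Sorted (descending): 38, 34, 33, 27, 27, 21, 12, 7
The 2 values of 27 share dense rank 4.
Remaining distinct values take the next consecutive integers.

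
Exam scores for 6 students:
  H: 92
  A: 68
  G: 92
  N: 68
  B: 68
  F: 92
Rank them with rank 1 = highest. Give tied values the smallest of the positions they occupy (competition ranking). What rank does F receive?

1

Sorted (descending): 92, 92, 92, 68, 68, 68
The 3 values of 92 occupy positions 1–3 → each gets rank 1.
The 3 values of 68 occupy positions 4–6 → each gets rank 4.
F has value 92 → rank 1.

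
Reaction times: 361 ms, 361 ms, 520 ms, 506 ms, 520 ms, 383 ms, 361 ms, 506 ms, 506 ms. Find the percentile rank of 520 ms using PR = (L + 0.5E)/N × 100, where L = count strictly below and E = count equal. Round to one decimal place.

N = 9.
Strictly below 520: 7. Equal to 520: 2.
PR = (7 + 0.5·2)/9 × 100 = 88.9

88.9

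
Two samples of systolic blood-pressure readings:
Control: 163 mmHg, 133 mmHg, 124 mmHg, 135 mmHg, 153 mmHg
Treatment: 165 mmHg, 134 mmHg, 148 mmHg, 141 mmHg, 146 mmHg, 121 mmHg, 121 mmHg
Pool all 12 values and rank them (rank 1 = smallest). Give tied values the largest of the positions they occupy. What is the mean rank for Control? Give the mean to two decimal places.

Sorted (ascending): 121, 121, 124, 133, 134, 135, 141, 146, 148, 153, 163, 165
The 2 values of 121 occupy positions 1–2 → each gets rank 2.
Control values → pooled ranks: 163→11, 133→4, 124→3, 135→6, 153→10
Mean rank = (11 + 4 + 3 + 6 + 10) / 5 = 6.80

6.80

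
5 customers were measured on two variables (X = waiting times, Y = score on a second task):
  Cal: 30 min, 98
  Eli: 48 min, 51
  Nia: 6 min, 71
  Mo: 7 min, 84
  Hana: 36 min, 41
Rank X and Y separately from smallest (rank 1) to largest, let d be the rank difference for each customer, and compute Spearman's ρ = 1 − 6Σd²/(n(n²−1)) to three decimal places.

-0.500

Ranks of variable 1: 3, 5, 1, 2, 4
Ranks of variable 2: 5, 2, 3, 4, 1
d = r₁ − r₂: -2, 3, -2, -2, 3
d²: 4, 9, 4, 4, 9; Σd² = 30
ρ = 1 − 6·30/(5·24) = 1 − 180/120 = -0.500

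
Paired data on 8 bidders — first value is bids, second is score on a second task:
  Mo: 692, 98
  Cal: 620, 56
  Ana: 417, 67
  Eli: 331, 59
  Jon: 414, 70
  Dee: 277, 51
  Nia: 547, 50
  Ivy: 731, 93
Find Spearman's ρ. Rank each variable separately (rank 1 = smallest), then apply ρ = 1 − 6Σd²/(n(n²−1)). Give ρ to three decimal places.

0.500

Ranks of variable 1: 7, 6, 4, 2, 3, 1, 5, 8
Ranks of variable 2: 8, 3, 5, 4, 6, 2, 1, 7
d = r₁ − r₂: -1, 3, -1, -2, -3, -1, 4, 1
d²: 1, 9, 1, 4, 9, 1, 16, 1; Σd² = 42
ρ = 1 − 6·42/(8·63) = 1 − 252/504 = 0.500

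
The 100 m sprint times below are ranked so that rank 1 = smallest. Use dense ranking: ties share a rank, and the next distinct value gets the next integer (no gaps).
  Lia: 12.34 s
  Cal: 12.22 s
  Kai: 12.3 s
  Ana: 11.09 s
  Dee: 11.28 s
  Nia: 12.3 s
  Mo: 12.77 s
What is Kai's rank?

4

Sorted (ascending): 11.09, 11.28, 12.22, 12.3, 12.3, 12.34, 12.77
The 2 values of 12.3 share dense rank 4.
Remaining distinct values take the next consecutive integers.
Kai has value 12.3 s → rank 4.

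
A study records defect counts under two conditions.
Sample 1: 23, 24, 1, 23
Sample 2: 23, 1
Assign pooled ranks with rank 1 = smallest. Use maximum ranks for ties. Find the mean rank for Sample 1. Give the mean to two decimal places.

4.50

Sorted (ascending): 1, 1, 23, 23, 23, 24
The 2 values of 1 occupy positions 1–2 → each gets rank 2.
The 3 values of 23 occupy positions 3–5 → each gets rank 5.
Sample 1 values → pooled ranks: 23→5, 24→6, 1→2, 23→5
Mean rank = (5 + 6 + 2 + 5) / 4 = 4.50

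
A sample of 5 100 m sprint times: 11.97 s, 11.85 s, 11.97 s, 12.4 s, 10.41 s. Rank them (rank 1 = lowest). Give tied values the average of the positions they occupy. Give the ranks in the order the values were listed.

3.5, 2, 3.5, 5, 1

Sorted (ascending): 10.41, 11.85, 11.97, 11.97, 12.4
The 2 values of 11.97 occupy positions 3–4 → average rank (3+4)/2 = 3.5.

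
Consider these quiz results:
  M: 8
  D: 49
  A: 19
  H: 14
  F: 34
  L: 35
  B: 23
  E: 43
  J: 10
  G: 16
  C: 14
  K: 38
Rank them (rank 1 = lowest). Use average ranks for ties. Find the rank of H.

3.5

Sorted (ascending): 8, 10, 14, 14, 16, 19, 23, 34, 35, 38, 43, 49
The 2 values of 14 occupy positions 3–4 → average rank (3+4)/2 = 3.5.
H has value 14 → rank 3.5.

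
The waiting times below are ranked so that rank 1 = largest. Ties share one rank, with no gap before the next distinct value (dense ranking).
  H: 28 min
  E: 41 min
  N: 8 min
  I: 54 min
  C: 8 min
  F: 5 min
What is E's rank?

Sorted (descending): 54, 41, 28, 8, 8, 5
The 2 values of 8 share dense rank 4.
Remaining distinct values take the next consecutive integers.
E has value 41 min → rank 2.

2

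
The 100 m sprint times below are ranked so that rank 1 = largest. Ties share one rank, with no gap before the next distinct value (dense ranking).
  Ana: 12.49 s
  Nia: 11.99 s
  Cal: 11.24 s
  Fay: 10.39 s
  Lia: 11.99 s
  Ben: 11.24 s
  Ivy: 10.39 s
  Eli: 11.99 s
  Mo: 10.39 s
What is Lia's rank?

Sorted (descending): 12.49, 11.99, 11.99, 11.99, 11.24, 11.24, 10.39, 10.39, 10.39
The 3 values of 11.99 share dense rank 2.
The 2 values of 11.24 share dense rank 3.
The 3 values of 10.39 share dense rank 4.
Remaining distinct values take the next consecutive integers.
Lia has value 11.99 s → rank 2.

2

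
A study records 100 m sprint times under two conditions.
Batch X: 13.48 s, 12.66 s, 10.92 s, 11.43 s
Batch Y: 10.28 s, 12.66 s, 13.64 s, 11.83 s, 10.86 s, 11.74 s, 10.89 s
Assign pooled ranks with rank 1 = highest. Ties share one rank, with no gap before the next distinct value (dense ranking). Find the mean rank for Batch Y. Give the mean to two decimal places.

Sorted (descending): 13.64, 13.48, 12.66, 12.66, 11.83, 11.74, 11.43, 10.92, 10.89, 10.86, 10.28
The 2 values of 12.66 share dense rank 3.
Remaining distinct values take the next consecutive integers.
Batch Y values → pooled ranks: 10.28→10, 12.66→3, 13.64→1, 11.83→4, 10.86→9, 11.74→5, 10.89→8
Mean rank = (10 + 3 + 1 + 4 + 9 + 5 + 8) / 7 = 5.71

5.71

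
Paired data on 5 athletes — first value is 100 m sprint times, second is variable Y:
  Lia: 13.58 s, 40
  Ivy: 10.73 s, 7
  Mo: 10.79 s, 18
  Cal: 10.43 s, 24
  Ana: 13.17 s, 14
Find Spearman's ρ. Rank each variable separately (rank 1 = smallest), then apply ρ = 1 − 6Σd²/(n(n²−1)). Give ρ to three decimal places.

0.300

Ranks of variable 1: 5, 2, 3, 1, 4
Ranks of variable 2: 5, 1, 3, 4, 2
d = r₁ − r₂: 0, 1, 0, -3, 2
d²: 0, 1, 0, 9, 4; Σd² = 14
ρ = 1 − 6·14/(5·24) = 1 − 84/120 = 0.300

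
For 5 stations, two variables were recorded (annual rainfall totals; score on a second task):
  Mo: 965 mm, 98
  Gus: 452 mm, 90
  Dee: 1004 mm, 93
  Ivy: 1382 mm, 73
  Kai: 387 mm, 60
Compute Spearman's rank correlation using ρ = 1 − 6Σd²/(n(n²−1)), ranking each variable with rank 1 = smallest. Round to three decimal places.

Ranks of variable 1: 3, 2, 4, 5, 1
Ranks of variable 2: 5, 3, 4, 2, 1
d = r₁ − r₂: -2, -1, 0, 3, 0
d²: 4, 1, 0, 9, 0; Σd² = 14
ρ = 1 − 6·14/(5·24) = 1 − 84/120 = 0.300

0.300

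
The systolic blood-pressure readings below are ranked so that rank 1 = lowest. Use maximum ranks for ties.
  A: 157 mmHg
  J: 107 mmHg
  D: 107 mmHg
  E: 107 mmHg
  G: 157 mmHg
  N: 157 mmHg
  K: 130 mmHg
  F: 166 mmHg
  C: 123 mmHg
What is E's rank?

3

Sorted (ascending): 107, 107, 107, 123, 130, 157, 157, 157, 166
The 3 values of 107 occupy positions 1–3 → each gets rank 3.
The 3 values of 157 occupy positions 6–8 → each gets rank 8.
E has value 107 mmHg → rank 3.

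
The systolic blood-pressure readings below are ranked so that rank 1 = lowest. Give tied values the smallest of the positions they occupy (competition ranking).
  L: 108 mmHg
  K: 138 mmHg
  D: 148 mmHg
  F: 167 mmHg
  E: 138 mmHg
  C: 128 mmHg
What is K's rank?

3

Sorted (ascending): 108, 128, 138, 138, 148, 167
The 2 values of 138 occupy positions 3–4 → each gets rank 3.
K has value 138 mmHg → rank 3.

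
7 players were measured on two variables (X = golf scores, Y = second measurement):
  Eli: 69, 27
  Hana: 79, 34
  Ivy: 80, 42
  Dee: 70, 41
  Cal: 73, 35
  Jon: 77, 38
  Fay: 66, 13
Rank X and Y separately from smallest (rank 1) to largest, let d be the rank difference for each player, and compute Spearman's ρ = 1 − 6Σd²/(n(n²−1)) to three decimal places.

Ranks of variable 1: 2, 6, 7, 3, 4, 5, 1
Ranks of variable 2: 2, 3, 7, 6, 4, 5, 1
d = r₁ − r₂: 0, 3, 0, -3, 0, 0, 0
d²: 0, 9, 0, 9, 0, 0, 0; Σd² = 18
ρ = 1 − 6·18/(7·48) = 1 − 108/336 = 0.679

0.679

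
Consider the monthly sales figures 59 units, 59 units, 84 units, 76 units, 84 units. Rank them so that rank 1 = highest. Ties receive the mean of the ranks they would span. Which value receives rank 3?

Sorted (descending): 84, 84, 76, 59, 59
The 2 values of 84 occupy positions 1–2 → average rank (1+2)/2 = 1.5.
The 2 values of 59 occupy positions 4–5 → average rank (4+5)/2 = 4.5.
Rank 3 → value 76.

76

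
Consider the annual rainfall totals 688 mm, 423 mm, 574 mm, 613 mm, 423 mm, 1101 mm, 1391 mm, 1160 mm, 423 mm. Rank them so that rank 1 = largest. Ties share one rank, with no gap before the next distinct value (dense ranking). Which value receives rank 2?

1160

Sorted (descending): 1391, 1160, 1101, 688, 613, 574, 423, 423, 423
The 3 values of 423 share dense rank 7.
Remaining distinct values take the next consecutive integers.
Rank 2 → value 1160.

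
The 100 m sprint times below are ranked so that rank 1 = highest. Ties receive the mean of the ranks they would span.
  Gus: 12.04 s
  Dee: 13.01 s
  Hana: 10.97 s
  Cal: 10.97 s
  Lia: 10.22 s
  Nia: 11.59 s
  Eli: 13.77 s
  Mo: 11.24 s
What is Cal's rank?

6.5

Sorted (descending): 13.77, 13.01, 12.04, 11.59, 11.24, 10.97, 10.97, 10.22
The 2 values of 10.97 occupy positions 6–7 → average rank (6+7)/2 = 6.5.
Cal has value 10.97 s → rank 6.5.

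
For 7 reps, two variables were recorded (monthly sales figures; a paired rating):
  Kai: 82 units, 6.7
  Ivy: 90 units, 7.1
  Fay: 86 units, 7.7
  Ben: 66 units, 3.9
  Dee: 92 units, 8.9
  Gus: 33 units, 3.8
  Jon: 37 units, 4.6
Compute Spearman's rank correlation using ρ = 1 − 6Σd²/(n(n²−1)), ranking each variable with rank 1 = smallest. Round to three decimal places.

0.929

Ranks of variable 1: 4, 6, 5, 3, 7, 1, 2
Ranks of variable 2: 4, 5, 6, 2, 7, 1, 3
d = r₁ − r₂: 0, 1, -1, 1, 0, 0, -1
d²: 0, 1, 1, 1, 0, 0, 1; Σd² = 4
ρ = 1 − 6·4/(7·48) = 1 − 24/336 = 0.929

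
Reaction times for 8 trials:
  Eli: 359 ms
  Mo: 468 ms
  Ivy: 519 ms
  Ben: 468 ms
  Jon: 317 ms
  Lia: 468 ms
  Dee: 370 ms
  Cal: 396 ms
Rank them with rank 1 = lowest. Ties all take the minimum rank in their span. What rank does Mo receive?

5

Sorted (ascending): 317, 359, 370, 396, 468, 468, 468, 519
The 3 values of 468 occupy positions 5–7 → each gets rank 5.
Mo has value 468 ms → rank 5.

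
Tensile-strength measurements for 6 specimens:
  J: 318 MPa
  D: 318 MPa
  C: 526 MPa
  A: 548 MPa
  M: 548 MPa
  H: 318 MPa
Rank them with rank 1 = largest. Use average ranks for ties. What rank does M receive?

1.5

Sorted (descending): 548, 548, 526, 318, 318, 318
The 2 values of 548 occupy positions 1–2 → average rank (1+2)/2 = 1.5.
The 3 values of 318 occupy positions 4–6 → average rank 5.
M has value 548 MPa → rank 1.5.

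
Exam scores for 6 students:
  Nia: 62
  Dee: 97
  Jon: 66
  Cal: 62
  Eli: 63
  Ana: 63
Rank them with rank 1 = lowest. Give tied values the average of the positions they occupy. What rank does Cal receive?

Sorted (ascending): 62, 62, 63, 63, 66, 97
The 2 values of 62 occupy positions 1–2 → average rank (1+2)/2 = 1.5.
The 2 values of 63 occupy positions 3–4 → average rank (3+4)/2 = 3.5.
Cal has value 62 → rank 1.5.

1.5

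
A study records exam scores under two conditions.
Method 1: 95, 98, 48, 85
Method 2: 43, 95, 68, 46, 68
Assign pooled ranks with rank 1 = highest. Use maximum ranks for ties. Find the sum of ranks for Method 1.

15

Sorted (descending): 98, 95, 95, 85, 68, 68, 48, 46, 43
The 2 values of 95 occupy positions 2–3 → each gets rank 3.
The 2 values of 68 occupy positions 5–6 → each gets rank 6.
Method 1 values → pooled ranks: 95→3, 98→1, 48→7, 85→4
Rank sum = 3 + 1 + 7 + 4 = 15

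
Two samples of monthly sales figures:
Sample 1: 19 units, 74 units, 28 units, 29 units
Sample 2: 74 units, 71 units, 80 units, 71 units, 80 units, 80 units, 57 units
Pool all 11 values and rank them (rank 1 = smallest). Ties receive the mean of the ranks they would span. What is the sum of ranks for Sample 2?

Sorted (ascending): 19, 28, 29, 57, 71, 71, 74, 74, 80, 80, 80
The 2 values of 71 occupy positions 5–6 → average rank (5+6)/2 = 5.5.
The 2 values of 74 occupy positions 7–8 → average rank (7+8)/2 = 7.5.
The 3 values of 80 occupy positions 9–11 → average rank 10.
Sample 2 values → pooled ranks: 74→7.5, 71→5.5, 80→10, 71→5.5, 80→10, 80→10, 57→4
Rank sum = 7.5 + 5.5 + 10 + 5.5 + 10 + 10 + 4 = 52.5

52.5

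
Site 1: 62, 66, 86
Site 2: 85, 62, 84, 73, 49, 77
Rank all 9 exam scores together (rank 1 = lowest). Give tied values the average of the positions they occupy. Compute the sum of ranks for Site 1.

15.5

Sorted (ascending): 49, 62, 62, 66, 73, 77, 84, 85, 86
The 2 values of 62 occupy positions 2–3 → average rank (2+3)/2 = 2.5.
Site 1 values → pooled ranks: 62→2.5, 66→4, 86→9
Rank sum = 2.5 + 4 + 9 = 15.5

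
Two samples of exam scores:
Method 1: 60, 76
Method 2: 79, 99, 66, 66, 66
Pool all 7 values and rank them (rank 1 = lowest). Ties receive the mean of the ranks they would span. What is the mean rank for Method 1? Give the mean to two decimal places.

Sorted (ascending): 60, 66, 66, 66, 76, 79, 99
The 3 values of 66 occupy positions 2–4 → average rank 3.
Method 1 values → pooled ranks: 60→1, 76→5
Mean rank = (1 + 5) / 2 = 3.00

3.00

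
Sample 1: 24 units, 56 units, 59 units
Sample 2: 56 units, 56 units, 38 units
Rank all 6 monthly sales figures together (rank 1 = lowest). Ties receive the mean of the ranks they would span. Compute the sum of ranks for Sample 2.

Sorted (ascending): 24, 38, 56, 56, 56, 59
The 3 values of 56 occupy positions 3–5 → average rank 4.
Sample 2 values → pooled ranks: 56→4, 56→4, 38→2
Rank sum = 4 + 4 + 2 = 10

10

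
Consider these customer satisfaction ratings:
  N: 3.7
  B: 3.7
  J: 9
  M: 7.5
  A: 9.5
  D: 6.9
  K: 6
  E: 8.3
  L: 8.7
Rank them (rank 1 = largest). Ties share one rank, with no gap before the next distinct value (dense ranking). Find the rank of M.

5

Sorted (descending): 9.5, 9, 8.7, 8.3, 7.5, 6.9, 6, 3.7, 3.7
The 2 values of 3.7 share dense rank 8.
Remaining distinct values take the next consecutive integers.
M has value 7.5 → rank 5.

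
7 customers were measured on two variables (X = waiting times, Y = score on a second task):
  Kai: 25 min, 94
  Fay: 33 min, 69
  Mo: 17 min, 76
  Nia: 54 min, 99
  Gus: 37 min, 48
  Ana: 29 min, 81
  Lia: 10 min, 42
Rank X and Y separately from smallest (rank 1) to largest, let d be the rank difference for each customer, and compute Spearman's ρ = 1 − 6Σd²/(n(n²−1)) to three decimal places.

0.393

Ranks of variable 1: 3, 5, 2, 7, 6, 4, 1
Ranks of variable 2: 6, 3, 4, 7, 2, 5, 1
d = r₁ − r₂: -3, 2, -2, 0, 4, -1, 0
d²: 9, 4, 4, 0, 16, 1, 0; Σd² = 34
ρ = 1 − 6·34/(7·48) = 1 − 204/336 = 0.393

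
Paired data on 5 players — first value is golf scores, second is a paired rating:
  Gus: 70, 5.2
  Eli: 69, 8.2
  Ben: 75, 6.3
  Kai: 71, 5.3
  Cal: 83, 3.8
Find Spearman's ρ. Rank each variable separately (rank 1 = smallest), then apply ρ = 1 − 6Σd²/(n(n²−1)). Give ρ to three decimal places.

-0.600

Ranks of variable 1: 2, 1, 4, 3, 5
Ranks of variable 2: 2, 5, 4, 3, 1
d = r₁ − r₂: 0, -4, 0, 0, 4
d²: 0, 16, 0, 0, 16; Σd² = 32
ρ = 1 − 6·32/(5·24) = 1 − 192/120 = -0.600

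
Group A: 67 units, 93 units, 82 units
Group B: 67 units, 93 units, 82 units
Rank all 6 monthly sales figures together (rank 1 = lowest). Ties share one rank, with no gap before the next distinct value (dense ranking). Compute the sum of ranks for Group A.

Sorted (ascending): 67, 67, 82, 82, 93, 93
The 2 values of 67 share dense rank 1.
The 2 values of 82 share dense rank 2.
The 2 values of 93 share dense rank 3.
Group A values → pooled ranks: 67→1, 93→3, 82→2
Rank sum = 1 + 3 + 2 = 6

6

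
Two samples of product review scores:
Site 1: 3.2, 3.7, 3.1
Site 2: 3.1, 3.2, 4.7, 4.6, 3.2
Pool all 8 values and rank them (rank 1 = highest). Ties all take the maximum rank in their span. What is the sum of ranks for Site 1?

Sorted (descending): 4.7, 4.6, 3.7, 3.2, 3.2, 3.2, 3.1, 3.1
The 3 values of 3.2 occupy positions 4–6 → each gets rank 6.
The 2 values of 3.1 occupy positions 7–8 → each gets rank 8.
Site 1 values → pooled ranks: 3.2→6, 3.7→3, 3.1→8
Rank sum = 6 + 3 + 8 = 17

17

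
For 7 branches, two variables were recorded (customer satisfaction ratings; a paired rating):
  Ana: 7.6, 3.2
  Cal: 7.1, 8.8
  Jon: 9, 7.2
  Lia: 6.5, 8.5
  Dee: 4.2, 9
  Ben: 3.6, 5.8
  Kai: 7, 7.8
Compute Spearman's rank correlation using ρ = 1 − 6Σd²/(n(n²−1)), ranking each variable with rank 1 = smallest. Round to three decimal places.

-0.286

Ranks of variable 1: 6, 5, 7, 3, 2, 1, 4
Ranks of variable 2: 1, 6, 3, 5, 7, 2, 4
d = r₁ − r₂: 5, -1, 4, -2, -5, -1, 0
d²: 25, 1, 16, 4, 25, 1, 0; Σd² = 72
ρ = 1 − 6·72/(7·48) = 1 − 432/336 = -0.286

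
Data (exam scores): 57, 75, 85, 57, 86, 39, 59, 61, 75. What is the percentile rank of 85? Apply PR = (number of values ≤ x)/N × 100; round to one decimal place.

N = 9.
Strictly below 85: 7. Equal to 85: 1.
PR = 8/9 × 100 = 88.9

88.9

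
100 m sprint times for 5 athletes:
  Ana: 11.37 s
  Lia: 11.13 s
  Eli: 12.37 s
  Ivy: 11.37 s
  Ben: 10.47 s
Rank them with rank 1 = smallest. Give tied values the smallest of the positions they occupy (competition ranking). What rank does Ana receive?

Sorted (ascending): 10.47, 11.13, 11.37, 11.37, 12.37
The 2 values of 11.37 occupy positions 3–4 → each gets rank 3.
Ana has value 11.37 s → rank 3.

3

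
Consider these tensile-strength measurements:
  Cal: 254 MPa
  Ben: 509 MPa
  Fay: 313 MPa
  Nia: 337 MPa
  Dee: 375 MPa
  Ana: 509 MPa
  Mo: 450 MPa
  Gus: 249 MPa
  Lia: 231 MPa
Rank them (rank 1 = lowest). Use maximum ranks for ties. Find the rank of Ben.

9

Sorted (ascending): 231, 249, 254, 313, 337, 375, 450, 509, 509
The 2 values of 509 occupy positions 8–9 → each gets rank 9.
Ben has value 509 MPa → rank 9.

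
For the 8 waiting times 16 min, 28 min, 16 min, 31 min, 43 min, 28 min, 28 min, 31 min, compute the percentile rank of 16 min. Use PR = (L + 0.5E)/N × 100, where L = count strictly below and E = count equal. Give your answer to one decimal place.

N = 8.
Strictly below 16: 0. Equal to 16: 2.
PR = (0 + 0.5·2)/8 × 100 = 12.5

12.5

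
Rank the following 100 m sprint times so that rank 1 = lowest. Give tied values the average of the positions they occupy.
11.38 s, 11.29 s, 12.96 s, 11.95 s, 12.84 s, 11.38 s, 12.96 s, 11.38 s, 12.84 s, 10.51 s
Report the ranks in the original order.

Sorted (ascending): 10.51, 11.29, 11.38, 11.38, 11.38, 11.95, 12.84, 12.84, 12.96, 12.96
The 3 values of 11.38 occupy positions 3–5 → average rank 4.
The 2 values of 12.84 occupy positions 7–8 → average rank (7+8)/2 = 7.5.
The 2 values of 12.96 occupy positions 9–10 → average rank (9+10)/2 = 9.5.

4, 2, 9.5, 6, 7.5, 4, 9.5, 4, 7.5, 1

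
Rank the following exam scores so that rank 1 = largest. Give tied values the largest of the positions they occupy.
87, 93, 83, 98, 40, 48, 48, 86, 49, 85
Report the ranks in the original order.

3, 2, 6, 1, 10, 9, 9, 4, 7, 5

Sorted (descending): 98, 93, 87, 86, 85, 83, 49, 48, 48, 40
The 2 values of 48 occupy positions 8–9 → each gets rank 9.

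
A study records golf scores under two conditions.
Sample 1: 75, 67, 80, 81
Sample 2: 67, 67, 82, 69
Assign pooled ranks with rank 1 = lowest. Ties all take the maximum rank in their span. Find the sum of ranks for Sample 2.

18

Sorted (ascending): 67, 67, 67, 69, 75, 80, 81, 82
The 3 values of 67 occupy positions 1–3 → each gets rank 3.
Sample 2 values → pooled ranks: 67→3, 67→3, 82→8, 69→4
Rank sum = 3 + 3 + 8 + 4 = 18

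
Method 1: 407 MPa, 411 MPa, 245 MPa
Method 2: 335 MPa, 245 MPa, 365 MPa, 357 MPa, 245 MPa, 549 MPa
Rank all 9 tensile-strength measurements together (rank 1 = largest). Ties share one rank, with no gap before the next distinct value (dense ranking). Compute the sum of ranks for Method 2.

Sorted (descending): 549, 411, 407, 365, 357, 335, 245, 245, 245
The 3 values of 245 share dense rank 7.
Remaining distinct values take the next consecutive integers.
Method 2 values → pooled ranks: 335→6, 245→7, 365→4, 357→5, 245→7, 549→1
Rank sum = 6 + 7 + 4 + 5 + 7 + 1 = 30

30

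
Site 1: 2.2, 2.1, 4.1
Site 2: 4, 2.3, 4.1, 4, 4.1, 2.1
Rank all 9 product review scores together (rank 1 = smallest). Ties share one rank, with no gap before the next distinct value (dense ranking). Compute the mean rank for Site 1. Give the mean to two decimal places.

2.67

Sorted (ascending): 2.1, 2.1, 2.2, 2.3, 4, 4, 4.1, 4.1, 4.1
The 2 values of 2.1 share dense rank 1.
The 2 values of 4 share dense rank 4.
The 3 values of 4.1 share dense rank 5.
Remaining distinct values take the next consecutive integers.
Site 1 values → pooled ranks: 2.2→2, 2.1→1, 4.1→5
Mean rank = (2 + 1 + 5) / 3 = 2.67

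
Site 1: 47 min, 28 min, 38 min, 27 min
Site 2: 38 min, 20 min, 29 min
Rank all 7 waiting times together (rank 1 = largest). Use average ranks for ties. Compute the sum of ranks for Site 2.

Sorted (descending): 47, 38, 38, 29, 28, 27, 20
The 2 values of 38 occupy positions 2–3 → average rank (2+3)/2 = 2.5.
Site 2 values → pooled ranks: 38→2.5, 20→7, 29→4
Rank sum = 2.5 + 7 + 4 = 13.5

13.5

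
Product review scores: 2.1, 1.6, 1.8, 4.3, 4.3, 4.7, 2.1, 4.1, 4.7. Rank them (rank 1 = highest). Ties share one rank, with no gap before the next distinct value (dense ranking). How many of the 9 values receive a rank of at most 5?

Sorted (descending): 4.7, 4.7, 4.3, 4.3, 4.1, 2.1, 2.1, 1.8, 1.6
The 2 values of 4.7 share dense rank 1.
The 2 values of 4.3 share dense rank 2.
The 2 values of 2.1 share dense rank 4.
Remaining distinct values take the next consecutive integers.
Ranks ≤ 5: {1, 1, 2, 2, 3, 4, 4, 5} → 8 values.

8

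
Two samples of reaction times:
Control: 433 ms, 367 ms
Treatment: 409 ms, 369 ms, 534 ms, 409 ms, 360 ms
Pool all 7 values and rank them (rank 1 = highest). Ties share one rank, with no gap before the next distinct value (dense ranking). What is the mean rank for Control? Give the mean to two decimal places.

3.50

Sorted (descending): 534, 433, 409, 409, 369, 367, 360
The 2 values of 409 share dense rank 3.
Remaining distinct values take the next consecutive integers.
Control values → pooled ranks: 433→2, 367→5
Mean rank = (2 + 5) / 2 = 3.50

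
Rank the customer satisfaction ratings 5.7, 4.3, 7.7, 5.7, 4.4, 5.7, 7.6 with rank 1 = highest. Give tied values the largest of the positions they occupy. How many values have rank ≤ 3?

2

Sorted (descending): 7.7, 7.6, 5.7, 5.7, 5.7, 4.4, 4.3
The 3 values of 5.7 occupy positions 3–5 → each gets rank 5.
Ranks ≤ 3: {1, 2} → 2 values.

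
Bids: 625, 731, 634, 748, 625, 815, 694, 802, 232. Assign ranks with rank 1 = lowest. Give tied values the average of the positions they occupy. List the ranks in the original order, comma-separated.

Sorted (ascending): 232, 625, 625, 634, 694, 731, 748, 802, 815
The 2 values of 625 occupy positions 2–3 → average rank (2+3)/2 = 2.5.

2.5, 6, 4, 7, 2.5, 9, 5, 8, 1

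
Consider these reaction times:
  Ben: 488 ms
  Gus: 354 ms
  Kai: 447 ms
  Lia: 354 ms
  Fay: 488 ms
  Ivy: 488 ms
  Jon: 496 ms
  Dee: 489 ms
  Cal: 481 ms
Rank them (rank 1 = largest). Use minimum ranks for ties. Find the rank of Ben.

3

Sorted (descending): 496, 489, 488, 488, 488, 481, 447, 354, 354
The 3 values of 488 occupy positions 3–5 → each gets rank 3.
The 2 values of 354 occupy positions 8–9 → each gets rank 8.
Ben has value 488 ms → rank 3.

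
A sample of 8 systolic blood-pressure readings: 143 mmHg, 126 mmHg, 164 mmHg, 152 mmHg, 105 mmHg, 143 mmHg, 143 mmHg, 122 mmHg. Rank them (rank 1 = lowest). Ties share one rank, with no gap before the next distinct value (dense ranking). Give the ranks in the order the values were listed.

4, 3, 6, 5, 1, 4, 4, 2

Sorted (ascending): 105, 122, 126, 143, 143, 143, 152, 164
The 3 values of 143 share dense rank 4.
Remaining distinct values take the next consecutive integers.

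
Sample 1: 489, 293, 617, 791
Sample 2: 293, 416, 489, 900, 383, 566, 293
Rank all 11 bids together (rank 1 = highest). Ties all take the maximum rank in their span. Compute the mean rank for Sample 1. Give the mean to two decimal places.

Sorted (descending): 900, 791, 617, 566, 489, 489, 416, 383, 293, 293, 293
The 2 values of 489 occupy positions 5–6 → each gets rank 6.
The 3 values of 293 occupy positions 9–11 → each gets rank 11.
Sample 1 values → pooled ranks: 489→6, 293→11, 617→3, 791→2
Mean rank = (6 + 11 + 3 + 2) / 4 = 5.50

5.50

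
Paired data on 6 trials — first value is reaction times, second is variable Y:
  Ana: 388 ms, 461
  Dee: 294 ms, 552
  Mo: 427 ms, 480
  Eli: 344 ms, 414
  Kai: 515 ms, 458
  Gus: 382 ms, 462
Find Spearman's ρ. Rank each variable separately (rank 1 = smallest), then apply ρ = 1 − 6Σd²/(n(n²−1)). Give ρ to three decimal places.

Ranks of variable 1: 4, 1, 5, 2, 6, 3
Ranks of variable 2: 3, 6, 5, 1, 2, 4
d = r₁ − r₂: 1, -5, 0, 1, 4, -1
d²: 1, 25, 0, 1, 16, 1; Σd² = 44
ρ = 1 − 6·44/(6·35) = 1 − 264/210 = -0.257

-0.257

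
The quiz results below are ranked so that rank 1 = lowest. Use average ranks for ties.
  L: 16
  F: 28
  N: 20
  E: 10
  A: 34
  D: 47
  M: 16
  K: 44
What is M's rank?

Sorted (ascending): 10, 16, 16, 20, 28, 34, 44, 47
The 2 values of 16 occupy positions 2–3 → average rank (2+3)/2 = 2.5.
M has value 16 → rank 2.5.

2.5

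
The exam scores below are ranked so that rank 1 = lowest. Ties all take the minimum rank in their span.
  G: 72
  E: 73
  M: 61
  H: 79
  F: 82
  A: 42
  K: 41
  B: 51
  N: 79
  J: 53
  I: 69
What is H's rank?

9

Sorted (ascending): 41, 42, 51, 53, 61, 69, 72, 73, 79, 79, 82
The 2 values of 79 occupy positions 9–10 → each gets rank 9.
H has value 79 → rank 9.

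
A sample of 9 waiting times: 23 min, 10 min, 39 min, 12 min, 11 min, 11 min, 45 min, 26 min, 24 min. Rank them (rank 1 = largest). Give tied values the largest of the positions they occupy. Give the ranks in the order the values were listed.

Sorted (descending): 45, 39, 26, 24, 23, 12, 11, 11, 10
The 2 values of 11 occupy positions 7–8 → each gets rank 8.

5, 9, 2, 6, 8, 8, 1, 3, 4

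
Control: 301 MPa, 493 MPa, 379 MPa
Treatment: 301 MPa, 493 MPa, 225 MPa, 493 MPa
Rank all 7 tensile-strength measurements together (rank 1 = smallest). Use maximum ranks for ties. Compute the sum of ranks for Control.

14

Sorted (ascending): 225, 301, 301, 379, 493, 493, 493
The 2 values of 301 occupy positions 2–3 → each gets rank 3.
The 3 values of 493 occupy positions 5–7 → each gets rank 7.
Control values → pooled ranks: 301→3, 493→7, 379→4
Rank sum = 3 + 7 + 4 = 14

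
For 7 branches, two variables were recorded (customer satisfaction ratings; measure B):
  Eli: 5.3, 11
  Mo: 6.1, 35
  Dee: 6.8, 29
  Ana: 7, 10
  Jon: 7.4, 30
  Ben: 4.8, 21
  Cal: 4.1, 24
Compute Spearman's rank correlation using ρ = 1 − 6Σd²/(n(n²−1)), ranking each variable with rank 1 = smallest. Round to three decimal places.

0.179

Ranks of variable 1: 3, 4, 5, 6, 7, 2, 1
Ranks of variable 2: 2, 7, 5, 1, 6, 3, 4
d = r₁ − r₂: 1, -3, 0, 5, 1, -1, -3
d²: 1, 9, 0, 25, 1, 1, 9; Σd² = 46
ρ = 1 − 6·46/(7·48) = 1 − 276/336 = 0.179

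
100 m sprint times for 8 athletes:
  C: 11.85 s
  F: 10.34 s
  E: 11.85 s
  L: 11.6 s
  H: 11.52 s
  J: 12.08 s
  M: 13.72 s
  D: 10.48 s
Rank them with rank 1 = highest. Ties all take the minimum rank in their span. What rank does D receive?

7

Sorted (descending): 13.72, 12.08, 11.85, 11.85, 11.6, 11.52, 10.48, 10.34
The 2 values of 11.85 occupy positions 3–4 → each gets rank 3.
D has value 10.48 s → rank 7.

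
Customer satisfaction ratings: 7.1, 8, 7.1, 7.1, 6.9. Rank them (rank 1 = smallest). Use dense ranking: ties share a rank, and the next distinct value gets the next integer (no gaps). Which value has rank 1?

6.9

Sorted (ascending): 6.9, 7.1, 7.1, 7.1, 8
The 3 values of 7.1 share dense rank 2.
Remaining distinct values take the next consecutive integers.
Rank 1 → value 6.9.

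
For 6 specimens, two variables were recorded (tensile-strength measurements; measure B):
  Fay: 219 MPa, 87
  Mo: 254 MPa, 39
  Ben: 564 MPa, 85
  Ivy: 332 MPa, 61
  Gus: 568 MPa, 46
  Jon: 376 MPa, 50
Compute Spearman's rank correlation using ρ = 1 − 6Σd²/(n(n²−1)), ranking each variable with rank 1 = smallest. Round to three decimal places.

-0.257

Ranks of variable 1: 1, 2, 5, 3, 6, 4
Ranks of variable 2: 6, 1, 5, 4, 2, 3
d = r₁ − r₂: -5, 1, 0, -1, 4, 1
d²: 25, 1, 0, 1, 16, 1; Σd² = 44
ρ = 1 − 6·44/(6·35) = 1 − 264/210 = -0.257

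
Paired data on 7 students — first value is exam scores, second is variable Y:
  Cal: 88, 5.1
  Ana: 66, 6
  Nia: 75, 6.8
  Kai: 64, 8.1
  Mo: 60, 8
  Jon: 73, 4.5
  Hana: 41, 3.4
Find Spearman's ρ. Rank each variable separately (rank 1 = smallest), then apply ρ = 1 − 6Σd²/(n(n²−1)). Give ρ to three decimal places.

Ranks of variable 1: 7, 4, 6, 3, 2, 5, 1
Ranks of variable 2: 3, 4, 5, 7, 6, 2, 1
d = r₁ − r₂: 4, 0, 1, -4, -4, 3, 0
d²: 16, 0, 1, 16, 16, 9, 0; Σd² = 58
ρ = 1 − 6·58/(7·48) = 1 − 348/336 = -0.036

-0.036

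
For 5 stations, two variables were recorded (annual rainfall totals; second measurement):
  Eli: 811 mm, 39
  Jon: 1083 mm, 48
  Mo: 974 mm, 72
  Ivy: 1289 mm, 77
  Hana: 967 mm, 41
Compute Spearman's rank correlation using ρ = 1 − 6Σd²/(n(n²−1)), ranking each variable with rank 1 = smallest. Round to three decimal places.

Ranks of variable 1: 1, 4, 3, 5, 2
Ranks of variable 2: 1, 3, 4, 5, 2
d = r₁ − r₂: 0, 1, -1, 0, 0
d²: 0, 1, 1, 0, 0; Σd² = 2
ρ = 1 − 6·2/(5·24) = 1 − 12/120 = 0.900

0.900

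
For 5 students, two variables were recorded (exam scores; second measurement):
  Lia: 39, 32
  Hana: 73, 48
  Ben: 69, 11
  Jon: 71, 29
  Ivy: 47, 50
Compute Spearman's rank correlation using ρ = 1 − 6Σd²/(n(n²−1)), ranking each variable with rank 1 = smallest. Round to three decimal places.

Ranks of variable 1: 1, 5, 3, 4, 2
Ranks of variable 2: 3, 4, 1, 2, 5
d = r₁ − r₂: -2, 1, 2, 2, -3
d²: 4, 1, 4, 4, 9; Σd² = 22
ρ = 1 − 6·22/(5·24) = 1 − 132/120 = -0.100

-0.100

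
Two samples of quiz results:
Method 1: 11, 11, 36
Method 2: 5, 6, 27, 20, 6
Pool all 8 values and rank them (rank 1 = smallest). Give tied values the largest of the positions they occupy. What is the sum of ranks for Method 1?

Sorted (ascending): 5, 6, 6, 11, 11, 20, 27, 36
The 2 values of 6 occupy positions 2–3 → each gets rank 3.
The 2 values of 11 occupy positions 4–5 → each gets rank 5.
Method 1 values → pooled ranks: 11→5, 11→5, 36→8
Rank sum = 5 + 5 + 8 = 18

18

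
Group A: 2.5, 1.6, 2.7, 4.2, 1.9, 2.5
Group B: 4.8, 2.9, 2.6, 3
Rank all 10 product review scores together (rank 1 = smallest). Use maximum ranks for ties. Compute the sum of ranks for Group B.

30

Sorted (ascending): 1.6, 1.9, 2.5, 2.5, 2.6, 2.7, 2.9, 3, 4.2, 4.8
The 2 values of 2.5 occupy positions 3–4 → each gets rank 4.
Group B values → pooled ranks: 4.8→10, 2.9→7, 2.6→5, 3→8
Rank sum = 10 + 7 + 5 + 8 = 30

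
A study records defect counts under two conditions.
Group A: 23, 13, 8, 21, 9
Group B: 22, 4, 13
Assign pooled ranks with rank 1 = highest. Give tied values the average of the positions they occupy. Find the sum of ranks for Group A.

21.5

Sorted (descending): 23, 22, 21, 13, 13, 9, 8, 4
The 2 values of 13 occupy positions 4–5 → average rank (4+5)/2 = 4.5.
Group A values → pooled ranks: 23→1, 13→4.5, 8→7, 21→3, 9→6
Rank sum = 1 + 4.5 + 7 + 3 + 6 = 21.5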